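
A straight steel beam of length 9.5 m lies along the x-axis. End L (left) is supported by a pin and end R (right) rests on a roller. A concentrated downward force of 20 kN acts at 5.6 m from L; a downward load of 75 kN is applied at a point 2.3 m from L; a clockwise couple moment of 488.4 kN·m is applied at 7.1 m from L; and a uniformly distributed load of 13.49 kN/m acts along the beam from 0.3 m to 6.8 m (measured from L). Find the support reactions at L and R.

Resultant of the distributed load: 13.49 × 6.5 = 87.685 kN at 3.55 m from L.
Moments about L: R_y·9.5 − 20·5.6 − 75·2.3 − 488.4 − (13.49·6.5)·3.55 = 0 → R_y = 1084.18175/9.5 = 114.124 ≈ 114.1 kN.
ΣF_y = 0: L_y + 114.124 − 20 − 75 − 13.49·6.5 = 0 → L_y = 68.56 kN.
ΣF_x = 0: no horizontal applied forces, so L_x = 0.

L_x = 0, L_y = 68.56 kN, R_y = 114.1 kN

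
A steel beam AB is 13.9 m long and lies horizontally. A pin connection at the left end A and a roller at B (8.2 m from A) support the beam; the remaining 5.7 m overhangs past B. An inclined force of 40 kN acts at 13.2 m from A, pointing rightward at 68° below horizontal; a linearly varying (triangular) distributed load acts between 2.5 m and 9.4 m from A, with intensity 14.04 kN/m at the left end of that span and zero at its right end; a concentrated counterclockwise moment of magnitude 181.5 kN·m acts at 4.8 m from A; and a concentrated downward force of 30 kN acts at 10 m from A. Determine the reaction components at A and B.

A_x = -14.98 kN, A_y = 13.02 kN, B_y = 102.5 kN

Resultant of the triangular load: ½ × 14.04 × 6.9 = 48.438 kN, acting at 4.8 m from A (one-third of the span from the peak).
Taking moments about A: B_y·8.2 − 40·sin68°·13.2 − (½·14.04·6.9)·4.8 + 181.5 − 30·10 = 0 → B_y = 840.555/8.2 = 102.507 ≈ 102.5 kN.
ΣF_y = 0: A_y + 102.507 − 40·sin68° − ½·14.04·6.9 − 30 = 0 → A_y = 13.02 kN.
ΣF_x = 0: A_x + 40·cos68° = 0 → A_x = -14.98 kN.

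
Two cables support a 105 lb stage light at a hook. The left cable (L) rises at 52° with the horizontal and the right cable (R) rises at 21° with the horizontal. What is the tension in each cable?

T_L = 102.5 lb, T_R = 67.60 lb

ΣF_x = 0: −T_L·cos52° + T_R·cos21° = 0 → T_R = 0.659463·T_L.
ΣF_y = 0: T_L·sin52° + T_R·sin21° = 105.
Substitute: T_L·(0.788011 + 0.659463·0.358368) = 105 → T_L = 102.505 ≈ 102.5 lb.
Then T_R = 0.659463 × 102.505 = 67.60 lb.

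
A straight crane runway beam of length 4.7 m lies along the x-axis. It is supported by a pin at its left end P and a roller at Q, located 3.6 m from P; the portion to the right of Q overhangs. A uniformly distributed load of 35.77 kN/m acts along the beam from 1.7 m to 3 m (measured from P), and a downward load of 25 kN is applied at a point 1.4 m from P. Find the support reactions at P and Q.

P_x = 0, P_y = 31.42 kN, Q_y = 40.08 kN

Resultant of the distributed load: 35.77 × 1.3 = 46.501 kN at 2.35 m from P.
ΣM about P: Q_y·3.6 − (35.77·1.3)·2.35 − 25·1.4 = 0 → Q_y = 144.27735/3.6 = 40.077 ≈ 40.08 kN.
ΣF_y = 0: P_y + 40.077 − 35.77·1.3 − 25 = 0 → P_y = 31.42 kN.
ΣF_x = 0: no horizontal applied forces, so P_x = 0.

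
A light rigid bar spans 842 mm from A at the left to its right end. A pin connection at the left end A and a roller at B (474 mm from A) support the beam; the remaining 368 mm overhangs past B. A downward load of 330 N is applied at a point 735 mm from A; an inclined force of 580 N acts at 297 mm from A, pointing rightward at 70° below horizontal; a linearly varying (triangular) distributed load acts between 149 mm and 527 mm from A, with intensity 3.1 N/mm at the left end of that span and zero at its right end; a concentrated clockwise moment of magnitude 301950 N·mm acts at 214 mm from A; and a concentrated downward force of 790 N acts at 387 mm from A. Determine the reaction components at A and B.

A_x = -198.4 N, A_y = -224.2 N, B_y = 2475 N

Resultant of the triangular load: ½ × 3.1 × 378 = 585.9 N, acting at 275 mm from A (one-third of the span from the peak).
ΣM about A: B_y·474 − 330·735 − 580·sin70°·297 − (½·3.1·378)·275 − 301950 − 790·387 = 0 → B_y = 1173220/474 = 2475.15 ≈ 2475 N.
ΣF_y = 0: A_y + 2475.15 − 330 − 580·sin70° − ½·3.1·378 − 790 = 0 → A_y = -224.2 N.
ΣF_x = 0: A_x + 580·cos70° = 0 → A_x = -198.4 N.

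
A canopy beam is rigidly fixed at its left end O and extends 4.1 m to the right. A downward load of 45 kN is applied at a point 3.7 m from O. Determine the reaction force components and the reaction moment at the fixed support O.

O_x = 0, O_y = 45.00 kN, M_O = 166.5 kN·m

ΣF_x = 0: O_x = 0.
ΣF_y = 0: O_y − 45 = 0 → O_y = 45.00 kN.
ΣM about O: M_O − 45·3.7 = 0 → M_O = 166.5 kN·m.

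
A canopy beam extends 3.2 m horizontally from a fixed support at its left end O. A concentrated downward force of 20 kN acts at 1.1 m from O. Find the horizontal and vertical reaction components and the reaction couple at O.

O_x = 0, O_y = 20.00 kN, M_O = 22.00 kN·m

ΣF_x = 0: O_x = 0.
ΣF_y = 0: O_y − 20 = 0 → O_y = 20.00 kN.
ΣM about O: M_O − 20·1.1 = 0 → M_O = 22.00 kN·m.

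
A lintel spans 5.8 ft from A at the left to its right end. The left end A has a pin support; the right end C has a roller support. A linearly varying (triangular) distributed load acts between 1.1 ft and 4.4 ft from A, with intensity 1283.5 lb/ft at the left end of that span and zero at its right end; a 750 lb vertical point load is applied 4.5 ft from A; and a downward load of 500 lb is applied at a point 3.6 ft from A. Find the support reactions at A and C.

A_x = 0, A_y = 1672 lb, C_y = 1696 lb

Resultant of the triangular load: ½ × 1283.5 × 3.3 = 2117.775 lb, acting at 2.2 ft from A (one-third of the span from the peak).
Moments about A: C_y·5.8 − (½·1283.5·3.3)·2.2 − 750·4.5 − 500·3.6 = 0 → C_y = 9834.105/5.8 = 1695.54 ≈ 1696 lb.
ΣF_y = 0: A_y + 1695.54 − ½·1283.5·3.3 − 750 − 500 = 0 → A_y = 1672 lb.
ΣF_x = 0: no horizontal applied forces, so A_x = 0.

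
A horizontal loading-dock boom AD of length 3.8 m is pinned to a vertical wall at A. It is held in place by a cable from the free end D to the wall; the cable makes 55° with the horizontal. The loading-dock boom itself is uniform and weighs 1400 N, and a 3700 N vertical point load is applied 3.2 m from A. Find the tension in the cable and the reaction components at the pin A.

T = 4658 N, A_x = 2672 N, A_y = 1284 N

ΣM about A: T·sin55°·3.8 − 1400·1.9 − 3700·3.2 = 0 → T = 14500/(3.8·0.819152) = 4658.22 ≈ 4658 N.
ΣF_x = 0: A_x − T·cos55° = 0 → A_x = 4658.22 × 0.573576 = 2672 N.
ΣF_y = 0: A_y + T·sin55° − 1400 − 3700 = 0 → A_y = 5100 − 4658.22 × 0.819152 = 1284 N.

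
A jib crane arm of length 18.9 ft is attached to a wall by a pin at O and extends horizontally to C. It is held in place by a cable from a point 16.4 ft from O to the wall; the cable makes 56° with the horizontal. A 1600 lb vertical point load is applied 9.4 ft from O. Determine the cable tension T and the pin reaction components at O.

T = 1106 lb, O_x = 618.6 lb, O_y = 682.9 lb

ΣM about O: T·sin56°·16.4 − 1600·9.4 = 0 → T = 15040/(16.4·0.829038) = 1106.19 ≈ 1106 lb.
ΣF_x = 0: O_x − T·cos56° = 0 → O_x = 1106.19 × 0.559193 = 618.6 lb.
ΣF_y = 0: O_y + T·sin56° − 1600 = 0 → O_y = 1600 − 1106.19 × 0.829038 = 682.9 lb.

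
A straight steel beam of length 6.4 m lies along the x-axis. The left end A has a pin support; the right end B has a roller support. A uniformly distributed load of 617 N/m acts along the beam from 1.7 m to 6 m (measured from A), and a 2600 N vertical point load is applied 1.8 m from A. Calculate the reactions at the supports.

Resultant of the distributed load: 617 × 4.3 = 2653.1 N at 3.85 m from A.
Taking moments about A: B_y·6.4 − (617·4.3)·3.85 − 2600·1.8 = 0 → B_y = 14894.435/6.4 = 2327.26 ≈ 2327 N.
ΣF_y = 0: A_y + 2327.26 − 617·4.3 − 2600 = 0 → A_y = 2926 N.
ΣF_x = 0: no horizontal applied forces, so A_x = 0.

A_x = 0, A_y = 2926 N, B_y = 2327 N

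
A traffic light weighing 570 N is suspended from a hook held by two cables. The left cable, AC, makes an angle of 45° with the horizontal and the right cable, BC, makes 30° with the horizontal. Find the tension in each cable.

ΣF_x = 0: −T_AC·cos45° + T_BC·cos30° = 0 → T_BC = 0.816497·T_AC.
ΣF_y = 0: T_AC·sin45° + T_BC·sin30° = 570.
Substitute: T_AC·(0.707107 + 0.816497·0.5) = 570 → T_AC = 511.048 ≈ 511.0 N.
Then T_BC = 0.816497 × 511.048 = 417.3 N.

T_AC = 511.0 N, T_BC = 417.3 N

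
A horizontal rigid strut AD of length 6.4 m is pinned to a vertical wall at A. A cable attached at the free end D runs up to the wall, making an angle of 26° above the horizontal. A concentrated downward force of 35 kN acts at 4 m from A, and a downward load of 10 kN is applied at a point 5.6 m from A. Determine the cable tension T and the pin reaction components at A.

T = 69.86 kN, A_x = 62.79 kN, A_y = 14.38 kN

ΣM about A: T·sin26°·6.4 − 35·4 − 10·5.6 = 0 → T = 196/(6.4·0.438371) = 69.8609 ≈ 69.86 kN.
ΣF_x = 0: A_x − T·cos26° = 0 → A_x = 69.8609 × 0.898794 = 62.79 kN.
ΣF_y = 0: A_y + T·sin26° − 35 − 10 = 0 → A_y = 45 − 69.8609 × 0.438371 = 14.38 kN.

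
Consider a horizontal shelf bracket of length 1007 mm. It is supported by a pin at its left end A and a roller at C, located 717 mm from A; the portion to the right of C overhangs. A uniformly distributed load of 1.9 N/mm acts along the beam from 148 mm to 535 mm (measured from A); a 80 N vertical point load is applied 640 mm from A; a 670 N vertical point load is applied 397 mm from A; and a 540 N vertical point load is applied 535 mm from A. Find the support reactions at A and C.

A_x = 0, A_y = 829.8 N, C_y = 1196 N

Resultant of the distributed load: 1.9 × 387 = 735.3 N at 341.5 mm from A.
Taking moments about A: C_y·717 − (1.9·387)·341.5 − 80·640 − 670·397 − 540·535 = 0 → C_y = 857194.95/717 = 1195.53 ≈ 1196 N.
ΣF_y = 0: A_y + 1195.53 − 1.9·387 − 80 − 670 − 540 = 0 → A_y = 829.8 N.
ΣF_x = 0: no horizontal applied forces, so A_x = 0.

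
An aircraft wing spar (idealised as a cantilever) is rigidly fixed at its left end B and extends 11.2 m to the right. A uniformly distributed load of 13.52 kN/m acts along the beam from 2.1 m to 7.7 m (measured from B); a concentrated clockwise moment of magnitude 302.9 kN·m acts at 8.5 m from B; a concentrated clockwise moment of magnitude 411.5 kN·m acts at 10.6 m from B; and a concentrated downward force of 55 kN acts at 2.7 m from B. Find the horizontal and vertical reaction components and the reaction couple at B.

B_x = 0, B_y = 130.7 kN, M_B = 1234 kN·m

Resultant of the distributed load: 13.52 × 5.6 = 75.712 kN at 4.9 m from B.
ΣF_x = 0: B_x = 0.
ΣF_y = 0: B_y − 13.52·5.6 − 55 = 0 → B_y = 130.7 kN.
ΣM about B: M_B − (13.52·5.6)·4.9 − 302.9 − 411.5 − 55·2.7 = 0 → M_B = 1234 kN·m.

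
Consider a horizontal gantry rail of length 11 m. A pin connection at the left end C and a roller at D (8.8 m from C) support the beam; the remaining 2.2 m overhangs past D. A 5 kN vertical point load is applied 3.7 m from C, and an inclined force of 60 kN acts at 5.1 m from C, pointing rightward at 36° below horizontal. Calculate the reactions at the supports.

C_x = -48.54 kN, C_y = 17.73 kN, D_y = 22.54 kN

Moments about C: D_y·8.8 − 5·3.7 − 60·sin36°·5.1 = 0 → D_y = 198.362/8.8 = 22.5411 ≈ 22.54 kN.
ΣF_y = 0: C_y + 22.5411 − 5 − 60·sin36° = 0 → C_y = 17.73 kN.
ΣF_x = 0: C_x + 60·cos36° = 0 → C_x = -48.54 kN.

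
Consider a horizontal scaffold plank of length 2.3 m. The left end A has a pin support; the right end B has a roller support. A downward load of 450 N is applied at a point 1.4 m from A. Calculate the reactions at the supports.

A_x = 0, A_y = 176.1 N, B_y = 273.9 N

Taking moments about A: B_y·2.3 − 450·1.4 = 0 → B_y = 630/2.3 = 273.913 ≈ 273.9 N.
ΣF_y = 0: A_y + 273.913 − 450 = 0 → A_y = 176.1 N.
ΣF_x = 0: no horizontal applied forces, so A_x = 0.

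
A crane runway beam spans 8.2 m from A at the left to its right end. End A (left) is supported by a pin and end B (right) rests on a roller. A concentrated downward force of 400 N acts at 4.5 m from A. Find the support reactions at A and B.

ΣM about A: B_y·8.2 − 400·4.5 = 0 → B_y = 1800/8.2 = 219.512 ≈ 219.5 N.
ΣF_y = 0: A_y + 219.512 − 400 = 0 → A_y = 180.5 N.
ΣF_x = 0: no horizontal applied forces, so A_x = 0.

A_x = 0, A_y = 180.5 N, B_y = 219.5 N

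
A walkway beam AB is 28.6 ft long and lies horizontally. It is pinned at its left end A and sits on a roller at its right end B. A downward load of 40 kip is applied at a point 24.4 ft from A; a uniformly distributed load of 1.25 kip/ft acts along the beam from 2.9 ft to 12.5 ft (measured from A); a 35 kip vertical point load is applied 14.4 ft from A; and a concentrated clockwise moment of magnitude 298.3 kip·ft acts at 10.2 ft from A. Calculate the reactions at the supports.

A_x = 0, A_y = 21.59 kip, B_y = 65.41 kip

Resultant of the distributed load: 1.25 × 9.6 = 12 kip at 7.7 ft from A.
Moments about A: B_y·28.6 − 40·24.4 − (1.25·9.6)·7.7 − 35·14.4 − 298.3 = 0 → B_y = 1870.7/28.6 = 65.4091 ≈ 65.41 kip.
ΣF_y = 0: A_y + 65.4091 − 40 − 1.25·9.6 − 35 = 0 → A_y = 21.59 kip.
ΣF_x = 0: no horizontal applied forces, so A_x = 0.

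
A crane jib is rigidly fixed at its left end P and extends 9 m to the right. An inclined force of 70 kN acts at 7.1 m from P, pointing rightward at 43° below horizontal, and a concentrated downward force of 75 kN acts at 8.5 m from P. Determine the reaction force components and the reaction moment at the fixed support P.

P_x = -51.19 kN, P_y = 122.7 kN, M_P = 976.5 kN·m

ΣF_x = 0: P_x + 70·cos43° = 0 → P_x = -51.19 kN.
ΣF_y = 0: P_y − 70·sin43° − 75 = 0 → P_y = 122.7 kN.
ΣM about P: M_P − 70·sin43°·7.1 − 75·8.5 = 0 → M_P = 976.5 kN·m.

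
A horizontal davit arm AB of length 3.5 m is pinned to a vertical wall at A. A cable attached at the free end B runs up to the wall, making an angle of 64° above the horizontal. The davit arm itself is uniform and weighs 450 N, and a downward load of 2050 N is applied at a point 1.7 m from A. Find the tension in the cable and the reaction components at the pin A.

ΣM about A: T·sin64°·3.5 − 450·1.75 − 2050·1.7 = 0 → T = 4272.5/(3.5·0.898794) = 1358.17 ≈ 1358 N.
ΣF_x = 0: A_x − T·cos64° = 0 → A_x = 1358.17 × 0.438371 = 595.4 N.
ΣF_y = 0: A_y + T·sin64° − 450 − 2050 = 0 → A_y = 2500 − 1358.17 × 0.898794 = 1279 N.

T = 1358 N, A_x = 595.4 N, A_y = 1279 N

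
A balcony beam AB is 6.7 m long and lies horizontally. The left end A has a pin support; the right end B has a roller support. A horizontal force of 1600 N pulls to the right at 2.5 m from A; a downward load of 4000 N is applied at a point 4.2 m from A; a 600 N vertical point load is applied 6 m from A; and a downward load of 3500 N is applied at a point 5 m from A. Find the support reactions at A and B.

Moments about A: B_y·6.7 − 4000·4.2 − 600·6 − 3500·5 = 0 → B_y = 37900/6.7 = 5656.72 ≈ 5657 N.
ΣF_y = 0: A_y + 5656.72 − 4000 − 600 − 3500 = 0 → A_y = 2443 N.
ΣF_x = 0: A_x + 1600 = 0 → A_x = -1600 N.

A_x = -1600 N, A_y = 2443 N, B_y = 5657 N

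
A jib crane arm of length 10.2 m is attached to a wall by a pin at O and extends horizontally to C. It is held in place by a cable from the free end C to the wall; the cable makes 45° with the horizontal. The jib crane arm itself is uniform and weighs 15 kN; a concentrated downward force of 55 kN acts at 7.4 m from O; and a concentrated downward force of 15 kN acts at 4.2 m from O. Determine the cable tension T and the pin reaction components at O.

T = 75.77 kN, O_x = 53.58 kN, O_y = 31.42 kN

ΣM about O: T·sin45°·10.2 − 15·5.1 − 55·7.4 − 15·4.2 = 0 → T = 546.5/(10.2·0.707107) = 75.7713 ≈ 75.77 kN.
ΣF_x = 0: O_x − T·cos45° = 0 → O_x = 75.7713 × 0.707107 = 53.58 kN.
ΣF_y = 0: O_y + T·sin45° − 15 − 55 − 15 = 0 → O_y = 85 − 75.7713 × 0.707107 = 31.42 kN.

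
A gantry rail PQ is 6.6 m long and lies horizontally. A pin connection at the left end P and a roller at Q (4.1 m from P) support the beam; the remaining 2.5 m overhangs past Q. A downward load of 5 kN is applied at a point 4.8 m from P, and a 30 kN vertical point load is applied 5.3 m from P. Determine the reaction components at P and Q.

ΣM about P: Q_y·4.1 − 5·4.8 − 30·5.3 = 0 → Q_y = 183/4.1 = 44.6341 ≈ 44.63 kN.
ΣF_y = 0: P_y + 44.6341 − 5 − 30 = 0 → P_y = -9.634 kN.
ΣF_x = 0: no horizontal applied forces, so P_x = 0.

P_x = 0, P_y = -9.634 kN, Q_y = 44.63 kN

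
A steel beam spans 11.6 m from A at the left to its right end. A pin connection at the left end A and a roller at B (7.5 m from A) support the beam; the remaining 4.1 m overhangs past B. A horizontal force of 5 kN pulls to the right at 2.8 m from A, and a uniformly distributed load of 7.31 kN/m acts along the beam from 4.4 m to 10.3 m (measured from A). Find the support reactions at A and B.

A_x = -5.000 kN, A_y = 0.8626 kN, B_y = 42.27 kN

Resultant of the distributed load: 7.31 × 5.9 = 43.129 kN at 7.35 m from A.
Taking moments about A: B_y·7.5 − (7.31·5.9)·7.35 = 0 → B_y = 316.99815/7.5 = 42.2664 ≈ 42.27 kN.
ΣF_y = 0: A_y + 42.2664 − 7.31·5.9 = 0 → A_y = 0.8626 kN.
ΣF_x = 0: A_x + 5 = 0 → A_x = -5.000 kN.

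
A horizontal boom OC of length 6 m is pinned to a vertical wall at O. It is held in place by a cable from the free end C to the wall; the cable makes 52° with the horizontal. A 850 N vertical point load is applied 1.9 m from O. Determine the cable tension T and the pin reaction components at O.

T = 341.6 N, O_x = 210.3 N, O_y = 580.8 N

ΣM about O: T·sin52°·6 − 850·1.9 = 0 → T = 1615/(6·0.788011) = 341.577 ≈ 341.6 N.
ΣF_x = 0: O_x − T·cos52° = 0 → O_x = 341.577 × 0.615661 = 210.3 N.
ΣF_y = 0: O_y + T·sin52° − 850 = 0 → O_y = 850 − 341.577 × 0.788011 = 580.8 N.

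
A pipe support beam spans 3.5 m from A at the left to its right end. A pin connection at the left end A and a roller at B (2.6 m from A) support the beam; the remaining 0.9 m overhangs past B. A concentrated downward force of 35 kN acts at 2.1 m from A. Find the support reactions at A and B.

A_x = 0, A_y = 6.731 kN, B_y = 28.27 kN

ΣM about A: B_y·2.6 − 35·2.1 = 0 → B_y = 73.5/2.6 = 28.2692 ≈ 28.27 kN.
ΣF_y = 0: A_y + 28.2692 − 35 = 0 → A_y = 6.731 kN.
ΣF_x = 0: no horizontal applied forces, so A_x = 0.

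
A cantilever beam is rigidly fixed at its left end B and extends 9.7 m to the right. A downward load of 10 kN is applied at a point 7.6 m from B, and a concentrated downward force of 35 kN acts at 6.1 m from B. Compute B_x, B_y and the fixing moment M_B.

B_x = 0, B_y = 45.00 kN, M_B = 289.5 kN·m

ΣF_x = 0: B_x = 0.
ΣF_y = 0: B_y − 10 − 35 = 0 → B_y = 45.00 kN.
ΣM about B: M_B − 10·7.6 − 35·6.1 = 0 → M_B = 289.5 kN·m.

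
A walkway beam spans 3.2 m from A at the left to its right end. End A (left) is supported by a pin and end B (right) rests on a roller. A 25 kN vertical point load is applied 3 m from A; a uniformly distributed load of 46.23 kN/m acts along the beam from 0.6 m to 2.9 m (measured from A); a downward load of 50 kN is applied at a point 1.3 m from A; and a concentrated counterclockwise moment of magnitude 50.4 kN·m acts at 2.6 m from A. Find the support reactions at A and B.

A_x = 0, A_y = 95.18 kN, B_y = 86.15 kN

Resultant of the distributed load: 46.23 × 2.3 = 106.329 kN at 1.75 m from A.
Taking moments about A: B_y·3.2 − 25·3 − (46.23·2.3)·1.75 − 50·1.3 + 50.4 = 0 → B_y = 275.67575/3.2 = 86.1487 ≈ 86.15 kN.
ΣF_y = 0: A_y + 86.1487 − 25 − 46.23·2.3 − 50 = 0 → A_y = 95.18 kN.
ΣF_x = 0: no horizontal applied forces, so A_x = 0.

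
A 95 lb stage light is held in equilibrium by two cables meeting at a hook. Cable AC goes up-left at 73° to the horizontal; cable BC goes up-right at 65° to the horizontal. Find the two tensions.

T_AC = 60.00 lb, T_BC = 41.51 lb

ΣF_x = 0: −T_AC·cos73° + T_BC·cos65° = 0 → T_BC = 0.69181·T_AC.
ΣF_y = 0: T_AC·sin73° + T_BC·sin65° = 95.
Substitute: T_AC·(0.956305 + 0.69181·0.906308) = 95 → T_AC = 60.0013 ≈ 60.00 lb.
Then T_BC = 0.69181 × 60.0013 = 41.51 lb.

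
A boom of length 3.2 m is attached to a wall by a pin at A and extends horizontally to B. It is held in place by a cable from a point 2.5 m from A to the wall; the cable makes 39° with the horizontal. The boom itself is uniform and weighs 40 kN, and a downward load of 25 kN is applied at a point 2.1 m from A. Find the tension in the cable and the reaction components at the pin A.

T = 74.05 kN, A_x = 57.55 kN, A_y = 18.40 kN

ΣM about A: T·sin39°·2.5 − 40·1.6 − 25·2.1 = 0 → T = 116.5/(2.5·0.62932) = 74.0482 ≈ 74.05 kN.
ΣF_x = 0: A_x − T·cos39° = 0 → A_x = 74.0482 × 0.777146 = 57.55 kN.
ΣF_y = 0: A_y + T·sin39° − 40 − 25 = 0 → A_y = 65 − 74.0482 × 0.62932 = 18.40 kN.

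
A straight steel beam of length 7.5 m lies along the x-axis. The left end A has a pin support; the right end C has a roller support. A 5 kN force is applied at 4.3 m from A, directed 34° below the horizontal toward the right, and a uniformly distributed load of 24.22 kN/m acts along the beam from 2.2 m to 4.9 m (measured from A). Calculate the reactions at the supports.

Resultant of the distributed load: 24.22 × 2.7 = 65.394 kN at 3.55 m from A.
ΣM about A: C_y·7.5 − 5·sin34°·4.3 − (24.22·2.7)·3.55 = 0 → C_y = 244.171/7.5 = 32.5561 ≈ 32.56 kN.
ΣF_y = 0: A_y + 32.5561 − 5·sin34° − 24.22·2.7 = 0 → A_y = 35.63 kN.
ΣF_x = 0: A_x + 5·cos34° = 0 → A_x = -4.145 kN.

A_x = -4.145 kN, A_y = 35.63 kN, C_y = 32.56 kN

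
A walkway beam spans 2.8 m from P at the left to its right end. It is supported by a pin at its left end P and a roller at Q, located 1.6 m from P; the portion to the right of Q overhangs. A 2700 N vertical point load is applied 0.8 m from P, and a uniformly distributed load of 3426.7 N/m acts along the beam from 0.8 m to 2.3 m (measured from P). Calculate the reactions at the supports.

P_x = 0, P_y = 1511 N, Q_y = 6329 N

Resultant of the distributed load: 3426.7 × 1.5 = 5140.05 N at 1.55 m from P.
Moments about P: Q_y·1.6 − 2700·0.8 − (3426.7·1.5)·1.55 = 0 → Q_y = 10127.0775/1.6 = 6329.42 ≈ 6329 N.
ΣF_y = 0: P_y + 6329.42 − 2700 − 3426.7·1.5 = 0 → P_y = 1511 N.
ΣF_x = 0: no horizontal applied forces, so P_x = 0.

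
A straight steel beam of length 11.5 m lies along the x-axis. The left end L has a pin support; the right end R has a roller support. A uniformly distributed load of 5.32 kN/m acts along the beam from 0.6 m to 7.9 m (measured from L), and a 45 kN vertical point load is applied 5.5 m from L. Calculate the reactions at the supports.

L_x = 0, L_y = 47.96 kN, R_y = 35.87 kN

Resultant of the distributed load: 5.32 × 7.3 = 38.836 kN at 4.25 m from L.
ΣM about L: R_y·11.5 − (5.32·7.3)·4.25 − 45·5.5 = 0 → R_y = 412.553/11.5 = 35.8742 ≈ 35.87 kN.
ΣF_y = 0: L_y + 35.8742 − 5.32·7.3 − 45 = 0 → L_y = 47.96 kN.
ΣF_x = 0: no horizontal applied forces, so L_x = 0.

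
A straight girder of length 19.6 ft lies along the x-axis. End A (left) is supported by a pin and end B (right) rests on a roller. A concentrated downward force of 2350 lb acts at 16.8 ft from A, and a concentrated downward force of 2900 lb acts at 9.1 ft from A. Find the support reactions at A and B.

A_x = 0, A_y = 1889 lb, B_y = 3361 lb

Moments about A: B_y·19.6 − 2350·16.8 − 2900·9.1 = 0 → B_y = 65870/19.6 = 3360.71 ≈ 3361 lb.
ΣF_y = 0: A_y + 3360.71 − 2350 − 2900 = 0 → A_y = 1889 lb.
ΣF_x = 0: no horizontal applied forces, so A_x = 0.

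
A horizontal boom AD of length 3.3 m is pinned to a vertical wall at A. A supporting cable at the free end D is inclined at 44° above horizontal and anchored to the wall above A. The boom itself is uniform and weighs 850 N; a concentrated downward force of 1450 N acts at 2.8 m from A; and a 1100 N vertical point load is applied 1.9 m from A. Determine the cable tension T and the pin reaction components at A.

ΣM about A: T·sin44°·3.3 − 850·1.65 − 1450·2.8 − 1100·1.9 = 0 → T = 7552.5/(3.3·0.694658) = 3294.62 ≈ 3295 N.
ΣF_x = 0: A_x − T·cos44° = 0 → A_x = 3294.62 × 0.71934 = 2370 N.
ΣF_y = 0: A_y + T·sin44° − 850 − 1450 − 1100 = 0 → A_y = 3400 − 3294.62 × 0.694658 = 1111 N.

T = 3295 N, A_x = 2370 N, A_y = 1111 N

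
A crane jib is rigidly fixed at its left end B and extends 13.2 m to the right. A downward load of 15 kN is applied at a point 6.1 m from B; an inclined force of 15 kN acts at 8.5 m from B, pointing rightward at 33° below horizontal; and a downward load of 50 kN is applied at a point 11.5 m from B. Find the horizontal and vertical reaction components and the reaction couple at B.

B_x = -12.58 kN, B_y = 73.17 kN, M_B = 735.9 kN·m

ΣF_x = 0: B_x + 15·cos33° = 0 → B_x = -12.58 kN.
ΣF_y = 0: B_y − 15 − 15·sin33° − 50 = 0 → B_y = 73.17 kN.
ΣM about B: M_B − 15·6.1 − 15·sin33°·8.5 − 50·11.5 = 0 → M_B = 735.9 kN·m.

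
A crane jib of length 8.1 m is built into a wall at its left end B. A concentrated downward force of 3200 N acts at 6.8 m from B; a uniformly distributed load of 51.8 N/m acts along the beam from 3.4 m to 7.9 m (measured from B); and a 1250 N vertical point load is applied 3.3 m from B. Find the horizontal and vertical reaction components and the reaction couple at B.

Resultant of the distributed load: 51.8 × 4.5 = 233.1 N at 5.65 m from B.
ΣF_x = 0: B_x = 0.
ΣF_y = 0: B_y − 3200 − 51.8·4.5 − 1250 = 0 → B_y = 4683 N.
ΣM about B: M_B − 3200·6.8 − (51.8·4.5)·5.65 − 1250·3.3 = 0 → M_B = 27200 N·m.

B_x = 0, B_y = 4683 N, M_B = 27200 N·m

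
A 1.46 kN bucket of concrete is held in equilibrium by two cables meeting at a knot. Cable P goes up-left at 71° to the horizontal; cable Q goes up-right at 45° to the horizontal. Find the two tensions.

T_P = 1.149 kN, T_Q = 0.5289 kN

ΣF_x = 0: −T_P·cos71° + T_Q·cos45° = 0 → T_Q = 0.460423·T_P.
ΣF_y = 0: T_P·sin71° + T_Q·sin45° = 1.46.
Substitute: T_P·(0.945519 + 0.460423·0.707107) = 1.46 → T_P = 1.14862 ≈ 1.149 kN.
Then T_Q = 0.460423 × 1.14862 = 0.5289 kN.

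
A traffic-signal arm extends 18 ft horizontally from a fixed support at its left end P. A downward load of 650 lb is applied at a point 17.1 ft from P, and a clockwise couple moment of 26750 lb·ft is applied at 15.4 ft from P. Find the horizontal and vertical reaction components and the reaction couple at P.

P_x = 0, P_y = 650.0 lb, M_P = 37860 lb·ft

ΣF_x = 0: P_x = 0.
ΣF_y = 0: P_y − 650 = 0 → P_y = 650.0 lb.
ΣM about P: M_P − 650·17.1 − 26750 = 0 → M_P = 37860 lb·ft.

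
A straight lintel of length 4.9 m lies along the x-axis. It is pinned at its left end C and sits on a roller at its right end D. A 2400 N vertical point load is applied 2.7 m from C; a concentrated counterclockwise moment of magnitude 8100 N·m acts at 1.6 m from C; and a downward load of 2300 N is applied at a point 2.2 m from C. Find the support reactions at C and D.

Moments about C: D_y·4.9 − 2400·2.7 + 8100 − 2300·2.2 = 0 → D_y = 3440/4.9 = 702.041 ≈ 702.0 N.
ΣF_y = 0: C_y + 702.041 − 2400 − 2300 = 0 → C_y = 3998 N.
ΣF_x = 0: no horizontal applied forces, so C_x = 0.

C_x = 0, C_y = 3998 N, D_y = 702.0 N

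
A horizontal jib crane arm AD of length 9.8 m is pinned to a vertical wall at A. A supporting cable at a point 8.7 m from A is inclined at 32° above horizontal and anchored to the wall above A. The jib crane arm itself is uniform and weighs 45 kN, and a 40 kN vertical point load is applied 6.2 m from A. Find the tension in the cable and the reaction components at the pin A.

ΣM about A: T·sin32°·8.7 − 45·4.9 − 40·6.2 = 0 → T = 468.5/(8.7·0.529919) = 101.62 ≈ 101.6 kN.
ΣF_x = 0: A_x − T·cos32° = 0 → A_x = 101.62 × 0.848048 = 86.18 kN.
ΣF_y = 0: A_y + T·sin32° − 45 − 40 = 0 → A_y = 85 − 101.62 × 0.529919 = 31.15 kN.

T = 101.6 kN, A_x = 86.18 kN, A_y = 31.15 kN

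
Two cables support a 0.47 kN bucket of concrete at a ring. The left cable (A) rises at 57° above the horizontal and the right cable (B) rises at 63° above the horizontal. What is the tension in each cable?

ΣF_x = 0: −T_A·cos57° + T_B·cos63° = 0 → T_B = 1.19967·T_A.
ΣF_y = 0: T_A·sin57° + T_B·sin63° = 0.47.
Substitute: T_A·(0.838671 + 1.19967·0.891007) = 0.47 → T_A = 0.246385 ≈ 0.2464 kN.
Then T_B = 1.19967 × 0.246385 = 0.2956 kN.

T_A = 0.2464 kN, T_B = 0.2956 kN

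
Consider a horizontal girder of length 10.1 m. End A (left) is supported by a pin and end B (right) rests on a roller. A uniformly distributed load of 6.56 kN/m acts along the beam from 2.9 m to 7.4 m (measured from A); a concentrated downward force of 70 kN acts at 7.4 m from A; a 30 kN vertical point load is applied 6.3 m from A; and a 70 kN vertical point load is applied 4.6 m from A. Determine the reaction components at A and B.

A_x = 0, A_y = 82.59 kN, B_y = 116.9 kN

Resultant of the distributed load: 6.56 × 4.5 = 29.52 kN at 5.15 m from A.
Moments about A: B_y·10.1 − (6.56·4.5)·5.15 − 70·7.4 − 30·6.3 − 70·4.6 = 0 → B_y = 1181.028/10.1 = 116.933 ≈ 116.9 kN.
ΣF_y = 0: A_y + 116.933 − 6.56·4.5 − 70 − 30 − 70 = 0 → A_y = 82.59 kN.
ΣF_x = 0: no horizontal applied forces, so A_x = 0.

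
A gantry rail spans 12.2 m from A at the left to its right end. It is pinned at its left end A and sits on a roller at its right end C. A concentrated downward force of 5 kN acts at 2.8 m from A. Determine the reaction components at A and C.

A_x = 0, A_y = 3.852 kN, C_y = 1.148 kN

ΣM about A: C_y·12.2 − 5·2.8 = 0 → C_y = 14/12.2 = 1.14754 ≈ 1.148 kN.
ΣF_y = 0: A_y + 1.14754 − 5 = 0 → A_y = 3.852 kN.
ΣF_x = 0: no horizontal applied forces, so A_x = 0.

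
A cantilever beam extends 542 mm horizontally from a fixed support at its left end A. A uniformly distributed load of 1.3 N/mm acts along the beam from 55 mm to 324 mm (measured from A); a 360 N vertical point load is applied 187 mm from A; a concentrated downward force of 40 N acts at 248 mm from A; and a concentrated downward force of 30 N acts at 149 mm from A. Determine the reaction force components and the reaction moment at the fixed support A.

A_x = 0, A_y = 779.7 N, M_A = 148000 N·mm

Resultant of the distributed load: 1.3 × 269 = 349.7 N at 189.5 mm from A.
ΣF_x = 0: A_x = 0.
ΣF_y = 0: A_y − 1.3·269 − 360 − 40 − 30 = 0 → A_y = 779.7 N.
ΣM about A: M_A − (1.3·269)·189.5 − 360·187 − 40·248 − 30·149 = 0 → M_A = 148000 N·mm.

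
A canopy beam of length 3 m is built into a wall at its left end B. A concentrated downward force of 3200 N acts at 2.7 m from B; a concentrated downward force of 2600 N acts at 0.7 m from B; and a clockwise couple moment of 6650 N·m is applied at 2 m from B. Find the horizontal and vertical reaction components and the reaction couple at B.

ΣF_x = 0: B_x = 0.
ΣF_y = 0: B_y − 3200 − 2600 = 0 → B_y = 5800 N.
ΣM about B: M_B − 3200·2.7 − 2600·0.7 − 6650 = 0 → M_B = 17110 N·m.

B_x = 0, B_y = 5800 N, M_B = 17110 N·m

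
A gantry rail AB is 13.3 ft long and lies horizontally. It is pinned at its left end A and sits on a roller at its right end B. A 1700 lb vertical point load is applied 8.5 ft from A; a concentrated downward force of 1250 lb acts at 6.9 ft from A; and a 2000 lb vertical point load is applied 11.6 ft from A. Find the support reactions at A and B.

A_x = 0, A_y = 1471 lb, B_y = 3479 lb

Taking moments about A: B_y·13.3 − 1700·8.5 − 1250·6.9 − 2000·11.6 = 0 → B_y = 46275/13.3 = 3479.32 ≈ 3479 lb.
ΣF_y = 0: A_y + 3479.32 − 1700 − 1250 − 2000 = 0 → A_y = 1471 lb.
ΣF_x = 0: no horizontal applied forces, so A_x = 0.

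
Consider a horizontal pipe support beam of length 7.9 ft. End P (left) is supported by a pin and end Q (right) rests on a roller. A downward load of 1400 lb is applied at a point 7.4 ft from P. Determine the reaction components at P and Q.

Moments about P: Q_y·7.9 − 1400·7.4 = 0 → Q_y = 10360/7.9 = 1311.39 ≈ 1311 lb.
ΣF_y = 0: P_y + 1311.39 − 1400 = 0 → P_y = 88.61 lb.
ΣF_x = 0: no horizontal applied forces, so P_x = 0.

P_x = 0, P_y = 88.61 lb, Q_y = 1311 lb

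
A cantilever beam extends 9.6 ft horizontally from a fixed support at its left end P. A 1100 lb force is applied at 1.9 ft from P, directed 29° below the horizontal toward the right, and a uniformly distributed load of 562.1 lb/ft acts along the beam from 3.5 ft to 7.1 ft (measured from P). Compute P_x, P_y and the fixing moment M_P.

Resultant of the distributed load: 562.1 × 3.6 = 2023.56 lb at 5.3 ft from P.
ΣF_x = 0: P_x + 1100·cos29° = 0 → P_x = -962.1 lb.
ΣF_y = 0: P_y − 1100·sin29° − 562.1·3.6 = 0 → P_y = 2557 lb.
ΣM about P: M_P − 1100·sin29°·1.9 − (562.1·3.6)·5.3 = 0 → M_P = 11740 lb·ft.

P_x = -962.1 lb, P_y = 2557 lb, M_P = 11740 lb·ft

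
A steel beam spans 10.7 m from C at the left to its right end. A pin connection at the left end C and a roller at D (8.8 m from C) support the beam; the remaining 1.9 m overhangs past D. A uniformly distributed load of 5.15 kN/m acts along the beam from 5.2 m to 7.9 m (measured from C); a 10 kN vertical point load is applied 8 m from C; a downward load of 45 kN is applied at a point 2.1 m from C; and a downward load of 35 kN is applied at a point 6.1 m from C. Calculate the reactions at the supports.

C_x = 0, C_y = 49.46 kN, D_y = 54.44 kN

Resultant of the distributed load: 5.15 × 2.7 = 13.905 kN at 6.55 m from C.
ΣM about C: D_y·8.8 − (5.15·2.7)·6.55 − 10·8 − 45·2.1 − 35·6.1 = 0 → D_y = 479.07775/8.8 = 54.4407 ≈ 54.44 kN.
ΣF_y = 0: C_y + 54.4407 − 5.15·2.7 − 10 − 45 − 35 = 0 → C_y = 49.46 kN.
ΣF_x = 0: no horizontal applied forces, so C_x = 0.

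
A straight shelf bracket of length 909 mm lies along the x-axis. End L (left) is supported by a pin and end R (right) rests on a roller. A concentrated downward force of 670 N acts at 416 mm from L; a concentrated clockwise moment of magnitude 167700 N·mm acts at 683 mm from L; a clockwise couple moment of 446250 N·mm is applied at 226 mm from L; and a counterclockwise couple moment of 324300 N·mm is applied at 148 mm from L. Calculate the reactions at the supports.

L_x = 0, L_y = 44.73 N, R_y = 625.3 N

Moments about L: R_y·909 − 670·416 − 167700 − 446250 + 324300 = 0 → R_y = 568370/909 = 625.27 ≈ 625.3 N.
ΣF_y = 0: L_y + 625.27 − 670 = 0 → L_y = 44.73 N.
ΣF_x = 0: no horizontal applied forces, so L_x = 0.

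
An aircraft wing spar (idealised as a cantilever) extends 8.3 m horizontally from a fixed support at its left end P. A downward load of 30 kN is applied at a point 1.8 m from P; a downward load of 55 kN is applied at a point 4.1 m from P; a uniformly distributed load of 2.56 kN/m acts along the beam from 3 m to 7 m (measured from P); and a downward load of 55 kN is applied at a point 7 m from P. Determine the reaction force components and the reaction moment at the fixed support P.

Resultant of the distributed load: 2.56 × 4 = 10.24 kN at 5 m from P.
ΣF_x = 0: P_x = 0.
ΣF_y = 0: P_y − 30 − 55 − 2.56·4 − 55 = 0 → P_y = 150.2 kN.
ΣM about P: M_P − 30·1.8 − 55·4.1 − (2.56·4)·5 − 55·7 = 0 → M_P = 715.7 kN·m.

P_x = 0, P_y = 150.2 kN, M_P = 715.7 kN·m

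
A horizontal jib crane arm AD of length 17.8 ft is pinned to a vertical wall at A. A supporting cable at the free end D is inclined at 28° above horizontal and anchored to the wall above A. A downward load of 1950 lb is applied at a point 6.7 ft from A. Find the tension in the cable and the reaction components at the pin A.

T = 1563 lb, A_x = 1380 lb, A_y = 1216 lb

ΣM about A: T·sin28°·17.8 − 1950·6.7 = 0 → T = 13065/(17.8·0.469472) = 1563.43 ≈ 1563 lb.
ΣF_x = 0: A_x − T·cos28° = 0 → A_x = 1563.43 × 0.882948 = 1380 lb.
ΣF_y = 0: A_y + T·sin28° − 1950 = 0 → A_y = 1950 − 1563.43 × 0.469472 = 1216 lb.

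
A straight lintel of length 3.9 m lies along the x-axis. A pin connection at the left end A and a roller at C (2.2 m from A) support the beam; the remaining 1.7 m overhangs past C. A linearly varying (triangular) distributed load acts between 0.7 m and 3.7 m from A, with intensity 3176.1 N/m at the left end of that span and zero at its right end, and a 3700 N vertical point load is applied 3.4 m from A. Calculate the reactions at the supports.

Resultant of the triangular load: ½ × 3176.1 × 3 = 4764.15 N, acting at 1.7 m from A (one-third of the span from the peak).
ΣM about A: C_y·2.2 − (½·3176.1·3)·1.7 − 3700·3.4 = 0 → C_y = 20679.055/2.2 = 9399.57 ≈ 9400 N.
ΣF_y = 0: A_y + 9399.57 − ½·3176.1·3 − 3700 = 0 → A_y = -935.4 N.
ΣF_x = 0: no horizontal applied forces, so A_x = 0.

A_x = 0, A_y = -935.4 N, C_y = 9400 N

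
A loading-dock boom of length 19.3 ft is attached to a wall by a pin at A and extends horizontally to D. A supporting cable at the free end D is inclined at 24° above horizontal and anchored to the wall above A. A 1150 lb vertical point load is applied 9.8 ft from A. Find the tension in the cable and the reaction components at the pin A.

T = 1436 lb, A_x = 1312 lb, A_y = 566.1 lb

ΣM about A: T·sin24°·19.3 − 1150·9.8 = 0 → T = 11270/(19.3·0.406737) = 1435.66 ≈ 1436 lb.
ΣF_x = 0: A_x − T·cos24° = 0 → A_x = 1435.66 × 0.913545 = 1312 lb.
ΣF_y = 0: A_y + T·sin24° − 1150 = 0 → A_y = 1150 − 1435.66 × 0.406737 = 566.1 lb.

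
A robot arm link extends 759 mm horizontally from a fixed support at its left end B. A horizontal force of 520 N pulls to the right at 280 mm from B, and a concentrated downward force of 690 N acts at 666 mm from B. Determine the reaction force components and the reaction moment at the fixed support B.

B_x = -520.0 N, B_y = 690.0 N, M_B = 459500 N·mm

ΣF_x = 0: B_x + 520 = 0 → B_x = -520.0 N.
ΣF_y = 0: B_y − 690 = 0 → B_y = 690.0 N.
ΣM about B: M_B − 690·666 = 0 → M_B = 459500 N·mm.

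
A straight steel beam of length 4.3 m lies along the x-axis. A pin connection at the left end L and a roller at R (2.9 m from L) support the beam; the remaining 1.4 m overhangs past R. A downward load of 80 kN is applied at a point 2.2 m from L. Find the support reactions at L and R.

ΣM about L: R_y·2.9 − 80·2.2 = 0 → R_y = 176/2.9 = 60.6897 ≈ 60.69 kN.
ΣF_y = 0: L_y + 60.6897 − 80 = 0 → L_y = 19.31 kN.
ΣF_x = 0: no horizontal applied forces, so L_x = 0.

L_x = 0, L_y = 19.31 kN, R_y = 60.69 kN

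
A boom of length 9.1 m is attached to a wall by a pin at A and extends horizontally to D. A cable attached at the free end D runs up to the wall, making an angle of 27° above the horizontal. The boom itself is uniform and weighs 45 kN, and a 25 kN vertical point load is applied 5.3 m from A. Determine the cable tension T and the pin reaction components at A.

T = 81.63 kN, A_x = 72.74 kN, A_y = 32.94 kN

ΣM about A: T·sin27°·9.1 − 45·4.55 − 25·5.3 = 0 → T = 337.25/(9.1·0.45399) = 81.6327 ≈ 81.63 kN.
ΣF_x = 0: A_x − T·cos27° = 0 → A_x = 81.6327 × 0.891007 = 72.74 kN.
ΣF_y = 0: A_y + T·sin27° − 45 − 25 = 0 → A_y = 70 − 81.6327 × 0.45399 = 32.94 kN.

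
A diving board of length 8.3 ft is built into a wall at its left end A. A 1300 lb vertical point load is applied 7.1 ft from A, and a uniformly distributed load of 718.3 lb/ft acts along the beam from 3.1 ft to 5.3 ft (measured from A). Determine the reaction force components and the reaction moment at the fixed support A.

Resultant of the distributed load: 718.3 × 2.2 = 1580.26 lb at 4.2 ft from A.
ΣF_x = 0: A_x = 0.
ΣF_y = 0: A_y − 1300 − 718.3·2.2 = 0 → A_y = 2880 lb.
ΣM about A: M_A − 1300·7.1 − (718.3·2.2)·4.2 = 0 → M_A = 15870 lb·ft.

A_x = 0, A_y = 2880 lb, M_A = 15870 lb·ft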